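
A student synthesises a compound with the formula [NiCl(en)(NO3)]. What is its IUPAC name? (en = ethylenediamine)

There is no counter-ion, so the complex is neutral overall.
Ligand charges: 1×nitrato (-1 each), 1×chloro (-1 each), 1×ethylenediamine (neutral); total -2. So Ni + (-2) = 0, giving Ni = +2.
Ligands are named alphabetically: chloro before ethylenediamine before nitrato.

chloro(ethylenediamine)nitratonickel(II)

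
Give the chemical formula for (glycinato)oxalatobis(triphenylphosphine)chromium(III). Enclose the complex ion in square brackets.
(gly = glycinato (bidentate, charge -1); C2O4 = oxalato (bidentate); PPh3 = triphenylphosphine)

Ligands: 1 glycinato (gly, -1), 1 oxalato (C2O4, -2), 2 triphenylphosphine (PPh3, neutral). Ligand charge sum = -3.
With Cr in oxidation state +3, the complex ion is [Cr...].

[Cr(C2O4)(gly)(PPh3)2]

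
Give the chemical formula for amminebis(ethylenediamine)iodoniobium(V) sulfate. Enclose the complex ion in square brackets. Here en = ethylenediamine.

[Nb(en)2I(NH3)](SO4)2

Ligands: 1 ammine (NH3, neutral), 1 iodo (I, -1), 2 ethylenediamine (en, neutral). Ligand charge sum = -1.
With Nb in oxidation state +5, the complex ion is [Nb...]^4+.
Charge balance with sulfate (-2) requires 1 complex ion per 2 sulfate.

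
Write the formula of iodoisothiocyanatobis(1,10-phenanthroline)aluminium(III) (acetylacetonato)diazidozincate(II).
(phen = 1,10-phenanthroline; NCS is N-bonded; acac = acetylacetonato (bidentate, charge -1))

[AlI(NCS)(phen)2][Zn(acac)(N3)2]

Cation [Al…]: ligand charges -2, Al(III) ⇒ ion charge 1+.
Anion [Zn…]: ligand charges -3, Zn(II) ⇒ ion charge 1−.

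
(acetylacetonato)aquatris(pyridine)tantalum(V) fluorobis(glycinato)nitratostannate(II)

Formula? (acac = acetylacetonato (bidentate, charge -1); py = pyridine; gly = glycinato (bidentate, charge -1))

Cation [Ta…]: ligand charges -1, Ta(V) ⇒ ion charge 4+.
Anion [Sn…]: ligand charges -4, Sn(II) ⇒ ion charge 2−.
One 4+ cation requires 2 of the 2− anion.

[Ta(acac)(H2O)(py)3][SnF(gly)2(NO3)]2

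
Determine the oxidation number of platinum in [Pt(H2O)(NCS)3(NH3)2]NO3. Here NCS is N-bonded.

+4

1 nitrate outside the brackets (-1 each) → the complex ion is 1+.
Ligand charges: 2×NH3 neutral; 1×H2O neutral; 3×NCS = -3; sum -3.
Pt + (-3) = 1+ ⇒ Pt is +4.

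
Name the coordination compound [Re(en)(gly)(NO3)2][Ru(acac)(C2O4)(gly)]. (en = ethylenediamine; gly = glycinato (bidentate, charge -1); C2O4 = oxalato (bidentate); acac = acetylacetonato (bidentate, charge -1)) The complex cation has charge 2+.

The complex cation is given as 2+; its ligand charges sum to -3, so Re = +5.
A 1:1 salt means the anion carries the equal and opposite charge, 2−.
Anion: ligand charges sum to -4; for the ion to be 2−, Ru = +2.

(ethylenediamine)(glycinato)dinitratorhenium(V) (acetylacetonato)(glycinato)oxalatoruthenate(II)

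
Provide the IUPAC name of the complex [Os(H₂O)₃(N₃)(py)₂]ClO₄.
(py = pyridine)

The 1 perchlorate counter-ion carries a total charge of -1, so each complex ion is 1+.
Ligand charges: 2×pyridine (neutral), 3×aqua (neutral), 1×azido (-1 each); total -1. So Os + (-1) = 1+, giving Os = +2.
Ligands are named alphabetically: aqua before azido before pyridine.

triaquaazidobis(pyridine)osmium(II) perchlorate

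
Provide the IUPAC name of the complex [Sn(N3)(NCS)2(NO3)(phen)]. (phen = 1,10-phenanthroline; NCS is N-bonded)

There is no counter-ion, so the complex is neutral overall.
Ligand charges: 1×nitrato (-1 each), 1×azido (-1 each), 1×1,10-phenanthroline (neutral), 2×isothiocyanato (-1 each); total -4. So Sn + (-4) = 0, giving Sn = +4.
Ligands are named alphabetically: azido before isothiocyanato before nitrato before phenanthroline.

azidodiisothiocyanatonitrato(1,10-phenanthroline)tin(IV)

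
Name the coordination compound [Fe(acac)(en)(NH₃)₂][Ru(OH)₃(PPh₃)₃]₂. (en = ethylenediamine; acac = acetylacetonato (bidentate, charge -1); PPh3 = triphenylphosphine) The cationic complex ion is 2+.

Both ions are complex: the cation is named first with the plain metal name, the anion second with the -ate form; each ion's ligands are alphabetised independently.
The complex cation is given as 2+; its ligand charges sum to -1, so Fe = +3.
With 2 anions per cation, each anion must be 2/2 = 1−.
Anion: ligand charges sum to -3; for the ion to be 1−, Ru = +2.

(acetylacetonato)diammine(ethylenediamine)iron(III) trihydroxotris(triphenylphosphine)ruthenate(II)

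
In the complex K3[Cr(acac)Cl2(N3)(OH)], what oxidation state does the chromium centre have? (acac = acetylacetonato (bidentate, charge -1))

+2

3 potassium outside the brackets (+1 each) → the complex ion is 3−.
Ligand charges: 1×N3 = -1; 2×Cl = -2; 1×OH = -1; 1×acac = -1; sum -5.
Cr + (-5) = 3− ⇒ Cr is +2.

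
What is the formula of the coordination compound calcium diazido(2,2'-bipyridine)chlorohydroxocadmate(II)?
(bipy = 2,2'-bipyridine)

Ligands: 1 chloro (Cl, -1), 2 azido (N3, -1), 1 2,2'-bipyridine (bipy, neutral), 1 hydroxo (OH, -1). Ligand charge sum = -4.
With Cd in oxidation state +2, the complex ion is [Cd...]^2−.
Charge balance with calcium (+2) requires 1 complex ion per 1 calcium.

Ca[Cd(bipy)Cl(N3)2(OH)]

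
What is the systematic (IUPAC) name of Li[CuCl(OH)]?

lithium chlorohydroxocuprate(I)

The 1 lithium counter-ion carries a total charge of +1, so each complex ion is 1−.
Ligand charges: 1×chloro (-1 each), 1×hydroxo (-1 each); total -2. So Cu + (-2) = 1−, giving Cu = +1.
Ligands are named alphabetically: chloro before hydroxo.
The complex ion is anionic, so copper takes the -ate form cuprate(I).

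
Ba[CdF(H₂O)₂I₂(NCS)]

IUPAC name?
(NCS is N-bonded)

barium diaquafluorodiiodoisothiocyanatocadmate(II)

The 1 barium counter-ion carries a total charge of +2, so each complex ion is 2−.
Ligand charges: 1×fluoro (-1 each), 1×isothiocyanato (-1 each), 2×iodo (-1 each), 2×aqua (neutral); total -4. So Cd + (-4) = 2−, giving Cd = +2.
The complex ion is anionic, so cadmium takes the -ate form cadmate(II).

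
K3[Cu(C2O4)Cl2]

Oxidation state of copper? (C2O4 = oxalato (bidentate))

+1

3 potassium outside the brackets (+1 each) → the complex ion is 3−.
Ligand charges: 2×Cl = -2; 1×C2O4 = -2; sum -4.
Cu + (-4) = 3− ⇒ Cu is +1.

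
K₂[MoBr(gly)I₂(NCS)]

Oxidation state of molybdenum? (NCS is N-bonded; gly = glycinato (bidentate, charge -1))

+3

2 potassium outside the brackets (+1 each) → the complex ion is 2−.
Ligand charges: 1×Br = -1; 2×I = -2; 1×NCS = -1; 1×gly = -1; sum -5.
Mo + (-5) = 2− ⇒ Mo is +3.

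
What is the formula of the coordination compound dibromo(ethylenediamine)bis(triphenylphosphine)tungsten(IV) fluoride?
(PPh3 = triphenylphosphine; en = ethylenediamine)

[WBr2(en)(PPh3)2]F2

Ligands: 2 bromo (Br, -1), 2 triphenylphosphine (PPh3, neutral), 1 ethylenediamine (en, neutral). Ligand charge sum = -2.
Charge balance with fluoride (-1) requires 1 complex ion per 2 fluoride.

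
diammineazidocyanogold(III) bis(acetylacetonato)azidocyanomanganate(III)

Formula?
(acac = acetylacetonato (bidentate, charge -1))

Cation [Au…]: ligand charges -2, Au(III) ⇒ ion charge 1+.
Anion [Mn…]: ligand charges -4, Mn(III) ⇒ ion charge 1−.
One 1+ cation balances one 1− anion.

[Au(CN)(N3)(NH3)2][Mn(acac)2(CN)(N3)]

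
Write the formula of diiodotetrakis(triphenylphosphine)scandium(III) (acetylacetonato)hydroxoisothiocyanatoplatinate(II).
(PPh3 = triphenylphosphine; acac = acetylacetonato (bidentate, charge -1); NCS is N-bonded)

Cation [Sc…]: ligand charges -2, Sc(III) ⇒ ion charge 1+.
Anion [Pt…]: ligand charges -3, Pt(II) ⇒ ion charge 1−.

[ScI2(PPh3)4][Pt(acac)(NCS)(OH)]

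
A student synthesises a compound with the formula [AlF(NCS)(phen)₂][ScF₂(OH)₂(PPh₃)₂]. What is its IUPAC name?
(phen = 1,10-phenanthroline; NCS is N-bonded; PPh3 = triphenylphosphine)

Both ions are complex: the cation is named first with the plain metal name, the anion second with the -ate form; each ion's ligands are alphabetised independently.
Scandium is always +3 in its complexes; the anion's ligand charges sum to -4, so the complex anion is 1−.
A 1:1 salt means the cation carries the equal and opposite charge, 1+.
Cation: ligand charges sum to -2; for the ion to be 1+, Al = +3.

fluoroisothiocyanatobis(1,10-phenanthroline)aluminium(III) difluorodihydroxobis(triphenylphosphine)scandate(III)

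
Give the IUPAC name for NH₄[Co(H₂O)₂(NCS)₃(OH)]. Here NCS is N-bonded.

ammonium diaquahydroxotriisothiocyanatocobaltate(III)

The 1 ammonium counter-ion carries a total charge of +1, so each complex ion is 1−.
Ligand charges: 2×aqua (neutral), 3×isothiocyanato (-1 each), 1×hydroxo (-1 each); total -4. So Co + (-4) = 1−, giving Co = +3.
Ligands are named alphabetically: aqua before hydroxo before isothiocyanato.
The complex ion is anionic, so cobalt takes the -ate form cobaltate(III).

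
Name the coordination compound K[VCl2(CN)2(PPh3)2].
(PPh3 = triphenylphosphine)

The 1 potassium counter-ion carries a total charge of +1, so each complex ion is 1−.
Ligand charges: 2×chloro (-1 each), 2×triphenylphosphine (neutral), 2×cyano (-1 each); total -4. So V + (-4) = 1−, giving V = +3.
Ligands are named alphabetically: chloro before cyano before triphenylphosphine.
The complex ion is anionic, so vanadium takes the -ate form vanadate(III).

potassium dichlorodicyanobis(triphenylphosphine)vanadate(III)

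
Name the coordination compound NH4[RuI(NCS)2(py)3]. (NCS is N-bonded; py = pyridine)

The 1 ammonium counter-ion carries a total charge of +1, so each complex ion is 1−.
Ligand charges: 2×isothiocyanato (-1 each), 1×iodo (-1 each), 3×pyridine (neutral); total -3. So Ru + (-3) = 1−, giving Ru = +2.
The complex ion is anionic, so ruthenium takes the -ate form ruthenate(II).

ammonium iododiisothiocyanatotris(pyridine)ruthenate(II)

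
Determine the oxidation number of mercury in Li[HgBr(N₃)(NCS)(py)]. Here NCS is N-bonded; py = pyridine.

1 lithium outside the brackets (+1 each) → the complex ion is 1−.
Ligand charges: 1×Br = -1; 1×N3 = -1; 1×NCS = -1; 1×py neutral; sum -3.
Hg + (-3) = 1− ⇒ Hg is +2.

+2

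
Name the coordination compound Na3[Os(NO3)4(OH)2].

sodium dihydroxotetranitratoosmate(III)

The 3 sodium counter-ions carry a total charge of +3, so each complex ion is 3−.
Ligand charges: 4×nitrato (-1 each), 2×hydroxo (-1 each); total -6. So Os + (-6) = 3−, giving Os = +3.
Ligands are named alphabetically: hydroxo before nitrato.
The complex ion is anionic, so osmium takes the -ate form osmate(III).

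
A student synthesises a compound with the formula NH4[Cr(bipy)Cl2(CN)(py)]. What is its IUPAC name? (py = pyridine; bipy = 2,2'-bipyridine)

ammonium (2,2'-bipyridine)dichlorocyano(pyridine)chromate(II)

The 1 ammonium counter-ion carries a total charge of +1, so each complex ion is 1−.
Ligand charges: 1×pyridine (neutral), 1×cyano (-1 each), 1×2,2'-bipyridine (neutral), 2×chloro (-1 each); total -3. So Cr + (-3) = 1−, giving Cr = +2.
Ligands are named alphabetically: bipyridine before chloro before cyano before pyridine.
The complex ion is anionic, so chromium takes the -ate form chromate(II).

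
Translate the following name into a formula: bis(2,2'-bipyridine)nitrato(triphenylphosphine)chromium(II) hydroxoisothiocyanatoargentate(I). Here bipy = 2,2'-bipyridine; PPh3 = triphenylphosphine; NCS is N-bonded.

Cation [Cr…]: ligand charges -1, Cr(II) ⇒ ion charge 1+.
Anion [Ag…]: ligand charges -2, Ag(I) ⇒ ion charge 1−.
One 1+ cation balances one 1− anion.

[Cr(bipy)2(NO3)(PPh3)][Ag(NCS)(OH)]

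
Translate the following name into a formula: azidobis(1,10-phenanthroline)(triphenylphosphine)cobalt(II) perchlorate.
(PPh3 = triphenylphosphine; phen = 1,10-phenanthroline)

Ligands: 1 triphenylphosphine (PPh3, neutral), 2 1,10-phenanthroline (phen, neutral), 1 azido (N3, -1). Ligand charge sum = -1.
Charge balance with perchlorate (-1) requires 1 complex ion per 1 perchlorate.

[Co(N3)(phen)2(PPh3)]ClO4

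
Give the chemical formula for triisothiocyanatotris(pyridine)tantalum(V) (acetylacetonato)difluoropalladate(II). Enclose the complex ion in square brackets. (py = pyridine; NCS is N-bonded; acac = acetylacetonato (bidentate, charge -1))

Cation [Ta…]: ligand charges -3, Ta(V) ⇒ ion charge 2+.
Anion [Pd…]: ligand charges -3, Pd(II) ⇒ ion charge 1−.

[Ta(NCS)3(py)3][Pd(acac)F2]2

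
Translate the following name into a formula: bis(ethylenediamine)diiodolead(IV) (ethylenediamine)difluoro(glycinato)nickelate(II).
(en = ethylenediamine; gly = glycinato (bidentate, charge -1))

Cation [Pb…]: ligand charges -2, Pb(IV) ⇒ ion charge 2+.
Anion [Ni…]: ligand charges -3, Ni(II) ⇒ ion charge 1−.

[Pb(en)2I2][Ni(en)F2(gly)]2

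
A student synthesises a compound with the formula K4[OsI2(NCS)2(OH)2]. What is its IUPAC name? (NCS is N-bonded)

potassium dihydroxodiiododiisothiocyanatoosmate(II)

The 4 potassium counter-ions carry a total charge of +4, so each complex ion is 4−.
Ligand charges: 2×iodo (-1 each), 2×hydroxo (-1 each), 2×isothiocyanato (-1 each); total -6. So Os + (-6) = 4−, giving Os = +2.
The complex ion is anionic, so osmium takes the -ate form osmate(II).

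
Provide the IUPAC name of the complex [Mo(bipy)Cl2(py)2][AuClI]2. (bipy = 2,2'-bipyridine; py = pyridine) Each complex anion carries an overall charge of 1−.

Both ions are complex: the cation is named first with the plain metal name, the anion second with the -ate form; each ion's ligands are alphabetised independently.
The complex anion is given as 1−; its ligand charges sum to -2, so Au = +1.
With 2 anions per cation, the cation must be 2×1 = 2+.
Cation: ligand charges sum to -2; for the ion to be 2+, Mo = +4.

(2,2'-bipyridine)dichlorobis(pyridine)molybdenum(IV) chloroiodoaurate(I)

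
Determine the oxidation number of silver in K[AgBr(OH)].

1 potassium outside the brackets (+1 each) → the complex ion is 1−.
Ligand charges: 1×OH = -1; 1×Br = -1; sum -2.
Ag + (-2) = 1− ⇒ Ag is +1.

+1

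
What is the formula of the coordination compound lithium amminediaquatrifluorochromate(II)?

Li[CrF3(H2O)2(NH3)]

Ligands: 2 aqua (H2O, neutral), 3 fluoro (F, -1), 1 ammine (NH3, neutral). Ligand charge sum = -3.
With Cr in oxidation state +2, the complex ion is [Cr...]^1−.
Charge balance with lithium (+1) requires 1 complex ion per 1 lithium.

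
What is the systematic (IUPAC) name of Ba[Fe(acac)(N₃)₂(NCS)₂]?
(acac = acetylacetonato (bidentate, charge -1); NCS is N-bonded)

The 1 barium counter-ion carries a total charge of +2, so each complex ion is 2−.
Ligand charges: 1×acetylacetonato (-1 each), 2×isothiocyanato (-1 each), 2×azido (-1 each); total -5. So Fe + (-5) = 2−, giving Fe = +3.
The complex ion is anionic, so iron takes the -ate form ferrate(III).

barium (acetylacetonato)diazidodiisothiocyanatoferrate(III)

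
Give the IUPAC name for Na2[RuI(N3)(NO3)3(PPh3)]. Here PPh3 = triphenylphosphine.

The 2 sodium counter-ions carry a total charge of +2, so each complex ion is 2−.
Ligand charges: 1×triphenylphosphine (neutral), 1×iodo (-1 each), 3×nitrato (-1 each), 1×azido (-1 each); total -5. So Ru + (-5) = 2−, giving Ru = +3.
Ligands are named alphabetically: azido before iodo before nitrato before triphenylphosphine.
The complex ion is anionic, so ruthenium takes the -ate form ruthenate(III).

sodium azidoiodotrinitrato(triphenylphosphine)ruthenate(III)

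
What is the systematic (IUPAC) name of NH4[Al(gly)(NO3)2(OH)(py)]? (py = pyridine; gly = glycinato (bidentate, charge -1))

The 1 ammonium counter-ion carries a total charge of +1, so each complex ion is 1−.
Ligand charges: 2×nitrato (-1 each), 1×hydroxo (-1 each), 1×pyridine (neutral), 1×glycinato (-1 each); total -4. So Al + (-4) = 1−, giving Al = +3.
Ligands are named alphabetically: glycinato before hydroxo before nitrato before pyridine.
The complex ion is anionic, so aluminium takes the -ate form aluminate(III).

ammonium (glycinato)hydroxodinitrato(pyridine)aluminate(III)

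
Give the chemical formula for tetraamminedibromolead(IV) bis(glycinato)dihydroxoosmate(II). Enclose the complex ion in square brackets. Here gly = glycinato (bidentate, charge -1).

Cation [Pb…]: ligand charges -2, Pb(IV) ⇒ ion charge 2+.
Anion [Os…]: ligand charges -4, Os(II) ⇒ ion charge 2−.

[PbBr2(NH3)4][Os(gly)2(OH)2]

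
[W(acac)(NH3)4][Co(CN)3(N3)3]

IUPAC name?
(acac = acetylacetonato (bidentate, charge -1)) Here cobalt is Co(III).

(acetylacetonato)tetraamminetungsten(IV) triazidotricyanocobaltate(III)

Co is given as +3; the anion's ligand charges sum to -6, so the complex anion is 3−.
A 1:1 salt means the cation carries the equal and opposite charge, 3+.
Cation: ligand charges sum to -1; for the ion to be 3+, W = +4.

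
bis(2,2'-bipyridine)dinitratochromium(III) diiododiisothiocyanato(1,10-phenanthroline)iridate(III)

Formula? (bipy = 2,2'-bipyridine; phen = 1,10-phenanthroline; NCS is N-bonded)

[Cr(bipy)2(NO3)2][IrI2(NCS)2(phen)]

Cation [Cr…]: ligand charges -2, Cr(III) ⇒ ion charge 1+.
Anion [Ir…]: ligand charges -4, Ir(III) ⇒ ion charge 1−.
One 1+ cation balances one 1− anion.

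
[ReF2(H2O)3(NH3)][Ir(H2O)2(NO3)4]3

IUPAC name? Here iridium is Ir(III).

Both ions are complex: the cation is named first with the plain metal name, the anion second with the -ate form; each ion's ligands are alphabetised independently.
Ir is given as +3; the anion's ligand charges sum to -4, so the complex anion is 1−.
With 3 anions per cation, the cation must be 3×1 = 3+.
Cation: ligand charges sum to -2; for the ion to be 3+, Re = +5.

amminetriaquadifluororhenium(V) diaquatetranitratoiridate(III)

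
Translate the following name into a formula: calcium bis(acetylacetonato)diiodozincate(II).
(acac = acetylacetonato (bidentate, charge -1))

Ligands: 2 iodo (I, -1), 2 acetylacetonato (acac, -1). Ligand charge sum = -4.
Charge balance with calcium (+2) requires 1 complex ion per 1 calcium.

Ca[Zn(acac)2I2]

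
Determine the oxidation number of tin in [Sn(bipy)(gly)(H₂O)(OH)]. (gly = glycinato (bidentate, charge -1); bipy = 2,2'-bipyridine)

No counter-ion: the bracketed complex is neutral.
Ligand charges: 1×H2O neutral; 1×gly = -1; 1×OH = -1; 1×bipy neutral; sum -2.
Sn + (-2) = 0 ⇒ Sn is +2.

+2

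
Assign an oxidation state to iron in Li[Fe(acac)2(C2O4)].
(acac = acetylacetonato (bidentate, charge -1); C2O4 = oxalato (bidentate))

+3

1 lithium outside the brackets (+1 each) → the complex ion is 1−.
Ligand charges: 2×acac = -2; 1×C2O4 = -2; sum -4.
Fe + (-4) = 1− ⇒ Fe is +3.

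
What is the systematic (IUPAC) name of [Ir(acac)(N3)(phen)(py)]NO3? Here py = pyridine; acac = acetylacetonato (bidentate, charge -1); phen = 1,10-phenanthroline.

The 1 nitrate counter-ion carries a total charge of -1, so each complex ion is 1+.
Ligand charges: 1×pyridine (neutral), 1×azido (-1 each), 1×acetylacetonato (-1 each), 1×1,10-phenanthroline (neutral); total -2. So Ir + (-2) = 1+, giving Ir = +3.
Ligands are named alphabetically: acetylacetonato before azido before phenanthroline before pyridine.

(acetylacetonato)azido(1,10-phenanthroline)(pyridine)iridium(III) nitrate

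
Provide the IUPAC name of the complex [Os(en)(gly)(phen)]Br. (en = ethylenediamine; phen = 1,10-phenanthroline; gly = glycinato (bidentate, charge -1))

(ethylenediamine)(glycinato)(1,10-phenanthroline)osmium(II) bromide

The 1 bromide counter-ion carries a total charge of -1, so each complex ion is 1+.
Ligand charges: 1×ethylenediamine (neutral), 1×1,10-phenanthroline (neutral), 1×glycinato (-1 each); total -1. So Os + (-1) = 1+, giving Os = +2.
Ligands are named alphabetically: ethylenediamine before glycinato before phenanthroline.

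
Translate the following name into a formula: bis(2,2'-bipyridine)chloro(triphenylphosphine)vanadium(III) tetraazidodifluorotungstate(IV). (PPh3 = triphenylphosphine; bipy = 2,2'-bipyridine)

[V(bipy)2Cl(PPh3)][WF2(N3)4]

Cation [V…]: ligand charges -1, V(III) ⇒ ion charge 2+.
Anion [W…]: ligand charges -6, W(IV) ⇒ ion charge 2−.
One 2+ cation balances one 2− anion.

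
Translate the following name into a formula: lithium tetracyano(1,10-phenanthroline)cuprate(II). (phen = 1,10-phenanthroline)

Ligands: 4 cyano (CN, -1), 1 1,10-phenanthroline (phen, neutral). Ligand charge sum = -4.
Charge balance with lithium (+1) requires 1 complex ion per 2 lithium.

Li2[Cu(CN)4(phen)]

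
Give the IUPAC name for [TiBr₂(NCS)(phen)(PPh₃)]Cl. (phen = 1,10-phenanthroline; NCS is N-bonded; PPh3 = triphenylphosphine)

The 1 chloride counter-ion carries a total charge of -1, so each complex ion is 1+.
Ligand charges: 1×1,10-phenanthroline (neutral), 2×bromo (-1 each), 1×isothiocyanato (-1 each), 1×triphenylphosphine (neutral); total -3. So Ti + (-3) = 1+, giving Ti = +4.
Ligands are named alphabetically: bromo before isothiocyanato before phenanthroline before triphenylphosphine.

dibromoisothiocyanato(1,10-phenanthroline)(triphenylphosphine)titanium(IV) chloride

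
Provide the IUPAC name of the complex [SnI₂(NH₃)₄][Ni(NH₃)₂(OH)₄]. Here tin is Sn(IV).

Both ions are complex: the cation is named first with the plain metal name, the anion second with the -ate form; each ion's ligands are alphabetised independently.
Sn is given as +4; the cation's ligand charges sum to -2, so the complex cation is 2+.
A 1:1 salt means the anion carries the equal and opposite charge, 2−.
Anion: ligand charges sum to -4; for the ion to be 2−, Ni = +2.

tetraamminediiodotin(IV) diamminetetrahydroxonickelate(II)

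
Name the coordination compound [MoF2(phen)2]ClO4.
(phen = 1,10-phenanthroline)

difluorobis(1,10-phenanthroline)molybdenum(III) perchlorate

The 1 perchlorate counter-ion carries a total charge of -1, so each complex ion is 1+.
Ligand charges: 2×1,10-phenanthroline (neutral), 2×fluoro (-1 each); total -2. So Mo + (-2) = 1+, giving Mo = +3.
Ligands are named alphabetically: fluoro before phenanthroline.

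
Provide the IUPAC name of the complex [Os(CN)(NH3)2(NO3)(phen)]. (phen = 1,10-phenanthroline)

diamminecyanonitrato(1,10-phenanthroline)osmium(II)

There is no counter-ion, so the complex is neutral overall.
Ligand charges: 1×cyano (-1 each), 1×nitrato (-1 each), 1×1,10-phenanthroline (neutral), 2×ammine (neutral); total -2. So Os + (-2) = 0, giving Os = +2.
Ligands are named alphabetically: ammine before cyano before nitrato before phenanthroline.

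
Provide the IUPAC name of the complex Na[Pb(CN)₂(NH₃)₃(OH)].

sodium triamminedicyanohydroxoplumbate(II)

The 1 sodium counter-ion carries a total charge of +1, so each complex ion is 1−.
Ligand charges: 3×ammine (neutral), 2×cyano (-1 each), 1×hydroxo (-1 each); total -3. So Pb + (-3) = 1−, giving Pb = +2.
The complex ion is anionic, so lead takes the -ate form plumbate(II).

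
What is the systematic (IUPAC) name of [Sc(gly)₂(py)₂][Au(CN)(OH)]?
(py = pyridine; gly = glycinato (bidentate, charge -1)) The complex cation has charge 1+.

Both ions are complex: the cation is named first with the plain metal name, the anion second with the -ate form; each ion's ligands are alphabetised independently.
The complex cation is given as 1+; its ligand charges sum to -2, so Sc = +3.
A 1:1 salt means the anion carries the equal and opposite charge, 1−.
Anion: ligand charges sum to -2; for the ion to be 1−, Au = +1.

bis(glycinato)bis(pyridine)scandium(III) cyanohydroxoaurate(I)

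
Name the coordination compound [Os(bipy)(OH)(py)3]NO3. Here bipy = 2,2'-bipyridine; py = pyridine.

The 1 nitrate counter-ion carries a total charge of -1, so each complex ion is 1+.
Ligand charges: 1×2,2'-bipyridine (neutral), 1×hydroxo (-1 each), 3×pyridine (neutral); total -1. So Os + (-1) = 1+, giving Os = +2.
Ligands are named alphabetically: bipyridine before hydroxo before pyridine.

(2,2'-bipyridine)hydroxotris(pyridine)osmium(II) nitrate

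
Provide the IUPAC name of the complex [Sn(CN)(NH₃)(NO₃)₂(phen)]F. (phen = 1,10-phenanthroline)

amminecyanodinitrato(1,10-phenanthroline)tin(IV) fluoride

The 1 fluoride counter-ion carries a total charge of -1, so each complex ion is 1+.
Ligand charges: 1×cyano (-1 each), 1×1,10-phenanthroline (neutral), 2×nitrato (-1 each), 1×ammine (neutral); total -3. So Sn + (-3) = 1+, giving Sn = +4.
Ligands are named alphabetically: ammine before cyano before nitrato before phenanthroline.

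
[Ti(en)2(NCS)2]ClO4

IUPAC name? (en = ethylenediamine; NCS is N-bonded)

The 1 perchlorate counter-ion carries a total charge of -1, so each complex ion is 1+.
Ligand charges: 2×ethylenediamine (neutral), 2×isothiocyanato (-1 each); total -2. So Ti + (-2) = 1+, giving Ti = +3.
Ligands are named alphabetically: ethylenediamine before isothiocyanato.

bis(ethylenediamine)diisothiocyanatotitanium(III) perchlorate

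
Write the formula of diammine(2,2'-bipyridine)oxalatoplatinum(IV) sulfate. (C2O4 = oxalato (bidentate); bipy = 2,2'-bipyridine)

Ligands: 1 oxalato (C2O4, -2), 2 ammine (NH3, neutral), 1 2,2'-bipyridine (bipy, neutral). Ligand charge sum = -2.
Charge balance with sulfate (-2) requires 1 complex ion per 1 sulfate.

[Pt(bipy)(C2O4)(NH3)2]SO4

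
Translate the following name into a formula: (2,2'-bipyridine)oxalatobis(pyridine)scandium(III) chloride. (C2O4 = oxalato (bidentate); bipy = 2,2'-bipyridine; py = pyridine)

[Sc(bipy)(C2O4)(py)2]Cl

Ligands: 1 oxalato (C2O4, -2), 1 2,2'-bipyridine (bipy, neutral), 2 pyridine (py, neutral). Ligand charge sum = -2.
With Sc in oxidation state +3, the complex ion is [Sc...]^1+.
Charge balance with chloride (-1) requires 1 complex ion per 1 chloride.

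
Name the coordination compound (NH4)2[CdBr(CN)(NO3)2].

ammonium bromocyanodinitratocadmate(II)

The 2 ammonium counter-ions carry a total charge of +2, so each complex ion is 2−.
Ligand charges: 2×nitrato (-1 each), 1×bromo (-1 each), 1×cyano (-1 each); total -4. So Cd + (-4) = 2−, giving Cd = +2.
Ligands are named alphabetically: bromo before cyano before nitrato.
The complex ion is anionic, so cadmium takes the -ate form cadmate(II).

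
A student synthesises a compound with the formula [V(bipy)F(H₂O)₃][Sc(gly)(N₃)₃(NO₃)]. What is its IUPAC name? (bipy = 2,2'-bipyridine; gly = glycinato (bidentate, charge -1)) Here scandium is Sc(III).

triaqua(2,2'-bipyridine)fluorovanadium(III) triazido(glycinato)nitratoscandate(III)

Sc is given as +3; the anion's ligand charges sum to -5, so the complex anion is 2−.
A 1:1 salt means the cation carries the equal and opposite charge, 2+.
Cation: ligand charges sum to -1; for the ion to be 2+, V = +3.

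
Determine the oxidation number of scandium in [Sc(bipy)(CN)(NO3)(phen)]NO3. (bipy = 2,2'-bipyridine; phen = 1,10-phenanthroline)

+3

1 nitrate outside the brackets (-1 each) → the complex ion is 1+.
Ligand charges: 1×NO3 = -1; 1×bipy neutral; 1×CN = -1; 1×phen neutral; sum -2.
Sc + (-2) = 1+ ⇒ Sc is +3.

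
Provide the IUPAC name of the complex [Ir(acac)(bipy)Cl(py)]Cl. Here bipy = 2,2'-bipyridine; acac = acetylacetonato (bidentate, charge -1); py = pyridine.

(acetylacetonato)(2,2'-bipyridine)chloro(pyridine)iridium(III) chloride

The 1 chloride counter-ion carries a total charge of -1, so each complex ion is 1+.
Ligand charges: 1×chloro (-1 each), 1×2,2'-bipyridine (neutral), 1×acetylacetonato (-1 each), 1×pyridine (neutral); total -2. So Ir + (-2) = 1+, giving Ir = +3.
Ligands are named alphabetically: acetylacetonato before bipyridine before chloro before pyridine.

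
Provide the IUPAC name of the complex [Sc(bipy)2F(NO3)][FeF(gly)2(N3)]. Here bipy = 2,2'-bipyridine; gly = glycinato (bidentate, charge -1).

Both ions are complex: the cation is named first with the plain metal name, the anion second with the -ate form; each ion's ligands are alphabetised independently.
Scandium is always +3 in its complexes; the cation's ligand charges sum to -2, so the complex cation is 1+.
A 1:1 salt means the anion carries the equal and opposite charge, 1−.
Anion: ligand charges sum to -4; for the ion to be 1−, Fe = +3.

bis(2,2'-bipyridine)fluoronitratoscandium(III) azidofluorobis(glycinato)ferrate(III)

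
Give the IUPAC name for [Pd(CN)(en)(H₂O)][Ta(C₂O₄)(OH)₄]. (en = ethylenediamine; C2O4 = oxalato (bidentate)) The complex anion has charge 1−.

aquacyano(ethylenediamine)palladium(II) tetrahydroxooxalatotantalate(V)

The complex anion is given as 1−; its ligand charges sum to -6, so Ta = +5.
A 1:1 salt means the cation carries the equal and opposite charge, 1+.
Cation: ligand charges sum to -1; for the ion to be 1+, Pd = +2.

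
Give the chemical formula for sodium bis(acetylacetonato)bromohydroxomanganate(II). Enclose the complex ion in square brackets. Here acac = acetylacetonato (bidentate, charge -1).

Ligands: 1 hydroxo (OH, -1), 1 bromo (Br, -1), 2 acetylacetonato (acac, -1). Ligand charge sum = -4.
Charge balance with sodium (+1) requires 1 complex ion per 2 sodium.

Na2[Mn(acac)2Br(OH)]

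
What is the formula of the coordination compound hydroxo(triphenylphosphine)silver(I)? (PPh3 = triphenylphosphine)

[Ag(OH)(PPh3)]

Ligands: 1 triphenylphosphine (PPh3, neutral), 1 hydroxo (OH, -1). Ligand charge sum = -1.
With Ag in oxidation state +1, the complex ion is [Ag...].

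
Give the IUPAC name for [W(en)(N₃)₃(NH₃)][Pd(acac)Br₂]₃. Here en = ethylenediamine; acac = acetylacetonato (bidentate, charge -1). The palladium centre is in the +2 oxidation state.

Both ions are complex: the cation is named first with the plain metal name, the anion second with the -ate form; each ion's ligands are alphabetised independently.
Pd is given as +2; the anion's ligand charges sum to -3, so the complex anion is 1−.
With 3 anions per cation, the cation must be 3×1 = 3+.
Cation: ligand charges sum to -3; for the ion to be 3+, W = +6.

amminetriazido(ethylenediamine)tungsten(VI) (acetylacetonato)dibromopalladate(II)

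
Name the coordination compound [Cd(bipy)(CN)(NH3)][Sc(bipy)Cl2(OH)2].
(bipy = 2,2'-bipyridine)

Both ions are complex: the cation is named first with the plain metal name, the anion second with the -ate form; each ion's ligands are alphabetised independently.
Cadmium is always +2 in its complexes; the cation's ligand charges sum to -1, so the complex cation is 1+.
A 1:1 salt means the anion carries the equal and opposite charge, 1−.
Anion: ligand charges sum to -4; for the ion to be 1−, Sc = +3.

ammine(2,2'-bipyridine)cyanocadmium(II) (2,2'-bipyridine)dichlorodihydroxoscandate(III)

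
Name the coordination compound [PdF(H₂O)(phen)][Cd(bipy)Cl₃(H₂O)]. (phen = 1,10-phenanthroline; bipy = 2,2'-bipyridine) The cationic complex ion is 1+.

Both ions are complex: the cation is named first with the plain metal name, the anion second with the -ate form; each ion's ligands are alphabetised independently.
The complex cation is given as 1+; its ligand charges sum to -1, so Pd = +2.
A 1:1 salt means the anion carries the equal and opposite charge, 1−.
Anion: ligand charges sum to -3; for the ion to be 1−, Cd = +2.

aquafluoro(1,10-phenanthroline)palladium(II) aqua(2,2'-bipyridine)trichlorocadmate(II)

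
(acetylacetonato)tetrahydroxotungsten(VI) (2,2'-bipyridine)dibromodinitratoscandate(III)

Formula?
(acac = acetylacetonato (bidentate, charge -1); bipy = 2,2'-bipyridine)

[W(acac)(OH)4][Sc(bipy)Br2(NO3)2]

Cation [W…]: ligand charges -5, W(VI) ⇒ ion charge 1+.
Anion [Sc…]: ligand charges -4, Sc(III) ⇒ ion charge 1−.
One 1+ cation balances one 1− anion.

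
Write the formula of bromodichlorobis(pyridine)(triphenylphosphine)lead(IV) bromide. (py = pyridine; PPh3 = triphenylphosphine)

[PbBrCl2(PPh3)(py)2]Br

Ligands: 2 chloro (Cl, -1), 2 pyridine (py, neutral), 1 triphenylphosphine (PPh3, neutral), 1 bromo (Br, -1). Ligand charge sum = -3.
Charge balance with bromide (-1) requires 1 complex ion per 1 bromide.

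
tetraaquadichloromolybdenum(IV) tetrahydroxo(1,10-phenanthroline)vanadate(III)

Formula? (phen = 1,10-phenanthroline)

[MoCl2(H2O)4][V(OH)4(phen)]2

Cation [Mo…]: ligand charges -2, Mo(IV) ⇒ ion charge 2+.
Anion [V…]: ligand charges -4, V(III) ⇒ ion charge 1−.
One 2+ cation requires 2 of the 1− anion.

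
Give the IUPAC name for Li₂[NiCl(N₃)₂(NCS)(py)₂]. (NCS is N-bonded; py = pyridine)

The 2 lithium counter-ions carry a total charge of +2, so each complex ion is 2−.
Ligand charges: 2×azido (-1 each), 1×isothiocyanato (-1 each), 2×pyridine (neutral), 1×chloro (-1 each); total -4. So Ni + (-4) = 2−, giving Ni = +2.
Ligands are named alphabetically: azido before chloro before isothiocyanato before pyridine.
The complex ion is anionic, so nickel takes the -ate form nickelate(II).

lithium diazidochloroisothiocyanatobis(pyridine)nickelate(II)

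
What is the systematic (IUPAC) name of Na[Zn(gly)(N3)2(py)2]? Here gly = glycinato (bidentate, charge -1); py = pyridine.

The 1 sodium counter-ion carries a total charge of +1, so each complex ion is 1−.
Ligand charges: 1×glycinato (-1 each), 2×azido (-1 each), 2×pyridine (neutral); total -3. So Zn + (-3) = 1−, giving Zn = +2.
Ligands are named alphabetically: azido before glycinato before pyridine.
The complex ion is anionic, so zinc takes the -ate form zincate(II).

sodium diazido(glycinato)bis(pyridine)zincate(II)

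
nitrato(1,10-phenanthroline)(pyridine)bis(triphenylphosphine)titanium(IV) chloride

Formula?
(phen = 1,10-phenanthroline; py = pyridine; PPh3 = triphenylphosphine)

Ligands: 1 nitrato (NO3, -1), 1 1,10-phenanthroline (phen, neutral), 1 pyridine (py, neutral), 2 triphenylphosphine (PPh3, neutral). Ligand charge sum = -1.
Charge balance with chloride (-1) requires 1 complex ion per 3 chloride.

[Ti(NO3)(phen)(PPh3)2(py)]Cl3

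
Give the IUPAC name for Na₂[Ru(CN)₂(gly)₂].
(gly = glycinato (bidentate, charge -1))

sodium dicyanobis(glycinato)ruthenate(II)

The 2 sodium counter-ions carry a total charge of +2, so each complex ion is 2−.
Ligand charges: 2×cyano (-1 each), 2×glycinato (-1 each); total -4. So Ru + (-4) = 2−, giving Ru = +2.
The complex ion is anionic, so ruthenium takes the -ate form ruthenate(II).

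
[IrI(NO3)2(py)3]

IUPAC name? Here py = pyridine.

There is no counter-ion, so the complex is neutral overall.
Ligand charges: 2×nitrato (-1 each), 1×iodo (-1 each), 3×pyridine (neutral); total -3. So Ir + (-3) = 0, giving Ir = +3.
Ligands are named alphabetically: iodo before nitrato before pyridine.

iododinitratotris(pyridine)iridium(III)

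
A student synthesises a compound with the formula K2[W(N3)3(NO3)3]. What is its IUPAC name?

potassium triazidotrinitratotungstate(IV)

The 2 potassium counter-ions carry a total charge of +2, so each complex ion is 2−.
Ligand charges: 3×azido (-1 each), 3×nitrato (-1 each); total -6. So W + (-6) = 2−, giving W = +4.
Ligands are named alphabetically: azido before nitrato.
The complex ion is anionic, so tungsten takes the -ate form tungstate(IV).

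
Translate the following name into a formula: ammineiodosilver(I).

Ligands: 1 ammine (NH3, neutral), 1 iodo (I, -1). Ligand charge sum = -1.
With Ag in oxidation state +1, the complex ion is [Ag...].

[AgI(NH3)]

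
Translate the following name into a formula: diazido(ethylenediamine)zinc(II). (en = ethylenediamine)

Ligands: 2 azido (N3, -1), 1 ethylenediamine (en, neutral). Ligand charge sum = -2.
With Zn in oxidation state +2, the complex ion is [Zn...].

[Zn(en)(N3)2]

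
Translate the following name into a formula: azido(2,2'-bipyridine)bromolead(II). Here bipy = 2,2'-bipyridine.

[Pb(bipy)Br(N3)]

Ligands: 1 2,2'-bipyridine (bipy, neutral), 1 azido (N3, -1), 1 bromo (Br, -1). Ligand charge sum = -2.
With Pb in oxidation state +2, the complex ion is [Pb...].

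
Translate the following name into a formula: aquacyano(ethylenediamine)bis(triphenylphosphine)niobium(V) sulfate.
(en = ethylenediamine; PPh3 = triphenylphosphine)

Ligands: 1 ethylenediamine (en, neutral), 1 cyano (CN, -1), 2 triphenylphosphine (PPh3, neutral), 1 aqua (H2O, neutral). Ligand charge sum = -1.
With Nb in oxidation state +5, the complex ion is [Nb...]^4+.
Charge balance with sulfate (-2) requires 1 complex ion per 2 sulfate.

[Nb(CN)(en)(H2O)(PPh3)2](SO4)2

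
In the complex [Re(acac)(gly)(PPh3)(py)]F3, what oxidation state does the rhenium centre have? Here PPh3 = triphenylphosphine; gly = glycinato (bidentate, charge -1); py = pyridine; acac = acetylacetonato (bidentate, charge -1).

3 fluoride outside the brackets (-1 each) → the complex ion is 3+.
Ligand charges: 1×PPh3 neutral; 1×gly = -1; 1×py neutral; 1×acac = -1; sum -2.
Re + (-2) = 3+ ⇒ Re is +5.

+5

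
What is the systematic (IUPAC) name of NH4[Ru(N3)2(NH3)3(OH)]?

The 1 ammonium counter-ion carries a total charge of +1, so each complex ion is 1−.
Ligand charges: 1×hydroxo (-1 each), 3×ammine (neutral), 2×azido (-1 each); total -3. So Ru + (-3) = 1−, giving Ru = +2.
Ligands are named alphabetically: ammine before azido before hydroxo.
The complex ion is anionic, so ruthenium takes the -ate form ruthenate(II).

ammonium triamminediazidohydroxoruthenate(II)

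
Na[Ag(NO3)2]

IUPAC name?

sodium dinitratoargentate(I)

The 1 sodium counter-ion carries a total charge of +1, so each complex ion is 1−.
Ligand charges: 2×nitrato (-1 each); total -2. So Ag + (-2) = 1−, giving Ag = +1.
The complex ion is anionic, so silver takes the -ate form argentate(I).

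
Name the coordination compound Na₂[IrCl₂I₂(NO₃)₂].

sodium dichlorodiiododinitratoiridate(IV)

The 2 sodium counter-ions carry a total charge of +2, so each complex ion is 2−.
Ligand charges: 2×iodo (-1 each), 2×nitrato (-1 each), 2×chloro (-1 each); total -6. So Ir + (-6) = 2−, giving Ir = +4.
Ligands are named alphabetically: chloro before iodo before nitrato.
The complex ion is anionic, so iridium takes the -ate form iridate(IV).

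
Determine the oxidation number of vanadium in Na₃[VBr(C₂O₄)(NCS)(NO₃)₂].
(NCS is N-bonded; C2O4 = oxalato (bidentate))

+3

3 sodium outside the brackets (+1 each) → the complex ion is 3−.
Ligand charges: 2×NO3 = -2; 1×NCS = -1; 1×Br = -1; 1×C2O4 = -2; sum -6.
V + (-6) = 3− ⇒ V is +3.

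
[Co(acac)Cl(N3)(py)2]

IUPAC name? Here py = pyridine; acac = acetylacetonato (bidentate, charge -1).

(acetylacetonato)azidochlorobis(pyridine)cobalt(III)

There is no counter-ion, so the complex is neutral overall.
Ligand charges: 1×azido (-1 each), 1×chloro (-1 each), 2×pyridine (neutral), 1×acetylacetonato (-1 each); total -3. So Co + (-3) = 0, giving Co = +3.
Ligands are named alphabetically: acetylacetonato before azido before chloro before pyridine.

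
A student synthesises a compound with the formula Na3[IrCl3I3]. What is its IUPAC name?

sodium trichlorotriiodoiridate(III)

The 3 sodium counter-ions carry a total charge of +3, so each complex ion is 3−.
Ligand charges: 3×iodo (-1 each), 3×chloro (-1 each); total -6. So Ir + (-6) = 3−, giving Ir = +3.
Ligands are named alphabetically: chloro before iodo.
The complex ion is anionic, so iridium takes the -ate form iridate(III).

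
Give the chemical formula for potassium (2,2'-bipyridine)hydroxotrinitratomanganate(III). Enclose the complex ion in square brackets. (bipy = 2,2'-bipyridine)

Ligands: 1 2,2'-bipyridine (bipy, neutral), 1 hydroxo (OH, -1), 3 nitrato (NO3, -1). Ligand charge sum = -4.
Charge balance with potassium (+1) requires 1 complex ion per 1 potassium.

K[Mn(bipy)(NO3)3(OH)]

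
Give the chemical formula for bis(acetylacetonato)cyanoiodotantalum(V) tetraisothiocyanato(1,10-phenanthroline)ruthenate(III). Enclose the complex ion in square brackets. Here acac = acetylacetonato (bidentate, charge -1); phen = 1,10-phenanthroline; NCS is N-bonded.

[Ta(acac)2(CN)I][Ru(NCS)4(phen)]

Cation [Ta…]: ligand charges -4, Ta(V) ⇒ ion charge 1+.
Anion [Ru…]: ligand charges -4, Ru(III) ⇒ ion charge 1−.
One 1+ cation balances one 1− anion.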